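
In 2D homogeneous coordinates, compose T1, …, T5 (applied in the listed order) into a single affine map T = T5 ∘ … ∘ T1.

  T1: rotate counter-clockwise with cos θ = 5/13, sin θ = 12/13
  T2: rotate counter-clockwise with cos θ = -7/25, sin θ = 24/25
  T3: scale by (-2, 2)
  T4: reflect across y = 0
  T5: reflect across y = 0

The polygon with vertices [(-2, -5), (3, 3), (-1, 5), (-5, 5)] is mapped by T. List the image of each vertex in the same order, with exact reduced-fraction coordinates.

image vertices: (-1652/325, 3086/325), (2154/325, -1722/325), (-22/25, -254/25), (-574/65, -718/65)

T1 rotate counter-clockwise with cos θ = 5/13, sin θ = 12/13: (-2, -5) → (50/13, -49/13); (3, 3) → (-21/13, 51/13); (-1, 5) → (-5, 1); (-5, 5) → (-85/13, -35/13)
T2 rotate counter-clockwise with cos θ = -7/25, sin θ = 24/25: (50/13, -49/13) → (826/325, 1543/325); (-21/13, 51/13) → (-1077/325, -861/325); (-5, 1) → (11/25, -127/25); (-85/13, -35/13) → (287/65, -359/65)
T3 scale by (-2, 2): (826/325, 1543/325) → (-1652/325, 3086/325); (-1077/325, -861/325) → (2154/325, -1722/325); (11/25, -127/25) → (-22/25, -254/25); (287/65, -359/65) → (-574/65, -718/65)
T4 reflect across y = 0: (-1652/325, 3086/325) → (-1652/325, -3086/325); (2154/325, -1722/325) → (2154/325, 1722/325); (-22/25, -254/25) → (-22/25, 254/25); (-574/65, -718/65) → (-574/65, 718/65)
T5 reflect across y = 0: (-1652/325, -3086/325) → (-1652/325, 3086/325); (2154/325, 1722/325) → (2154/325, -1722/325); (-22/25, 254/25) → (-22/25, -254/25); (-574/65, 718/65) → (-574/65, -718/65)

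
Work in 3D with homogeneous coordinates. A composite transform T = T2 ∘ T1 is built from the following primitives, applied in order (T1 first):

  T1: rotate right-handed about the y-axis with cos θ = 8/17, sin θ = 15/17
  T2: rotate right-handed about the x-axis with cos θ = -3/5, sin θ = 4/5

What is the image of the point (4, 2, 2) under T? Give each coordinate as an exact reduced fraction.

T(p) = (62/17, 74/85, 268/85)

T1 rotate right-handed about the y-axis with cos θ = 8/17, sin θ = 15/17: (4, 2, 2) → (62/17, 2, -44/17)
T2 rotate right-handed about the x-axis with cos θ = -3/5, sin θ = 4/5: (62/17, 2, -44/17) → (62/17, 74/85, 268/85)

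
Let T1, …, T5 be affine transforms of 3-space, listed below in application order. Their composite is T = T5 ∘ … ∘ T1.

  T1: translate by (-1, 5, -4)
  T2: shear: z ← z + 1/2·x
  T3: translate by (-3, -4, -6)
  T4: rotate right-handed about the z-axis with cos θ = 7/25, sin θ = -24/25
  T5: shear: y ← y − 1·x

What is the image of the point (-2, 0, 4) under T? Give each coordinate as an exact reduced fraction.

T1 translate by (-1, 5, -4): (-2, 0, 4) → (-3, 5, 0)
T2 shear: z ← z + 1/2·x: (-3, 5, 0) → (-3, 5, -3/2)
T3 translate by (-3, -4, -6): (-3, 5, -3/2) → (-6, 1, -15/2)
T4 rotate right-handed about the z-axis with cos θ = 7/25, sin θ = -24/25: (-6, 1, -15/2) → (-18/25, 151/25, -15/2)
T5 shear: y ← y − 1·x: (-18/25, 151/25, -15/2) → (-18/25, 169/25, -15/2)

T(p) = (-18/25, 169/25, -15/2)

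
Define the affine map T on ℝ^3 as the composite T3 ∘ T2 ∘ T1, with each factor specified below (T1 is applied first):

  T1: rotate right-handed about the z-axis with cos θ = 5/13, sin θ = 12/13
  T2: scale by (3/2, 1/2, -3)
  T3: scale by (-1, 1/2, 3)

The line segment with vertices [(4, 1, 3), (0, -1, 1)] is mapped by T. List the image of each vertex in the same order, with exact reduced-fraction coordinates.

T1 rotate right-handed about the z-axis with cos θ = 5/13, sin θ = 12/13: (4, 1, 3) → (8/13, 53/13, 3); (0, -1, 1) → (12/13, -5/13, 1)
T2 scale by (3/2, 1/2, -3): (8/13, 53/13, 3) → (12/13, 53/26, -9); (12/13, -5/13, 1) → (18/13, -5/26, -3)
T3 scale by (-1, 1/2, 3): (12/13, 53/26, -9) → (-12/13, 53/52, -27); (18/13, -5/26, -3) → (-18/13, -5/52, -9)

image vertices: (-12/13, 53/52, -27), (-18/13, -5/52, -9)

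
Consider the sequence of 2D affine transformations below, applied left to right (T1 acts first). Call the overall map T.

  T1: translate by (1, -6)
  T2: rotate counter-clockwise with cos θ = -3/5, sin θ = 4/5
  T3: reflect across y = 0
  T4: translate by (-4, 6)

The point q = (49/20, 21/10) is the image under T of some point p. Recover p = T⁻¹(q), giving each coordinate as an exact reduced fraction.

p = (-7/4, -3/2)

T1 = [1 0 1; 0 1 -6; 0 0 1]
T2·T1 = [-3/5 -4/5 21/5; 4/5 -3/5 22/5; 0 0 1]
T3·…·T1 = [-3/5 -4/5 21/5; -4/5 3/5 -22/5; 0 0 1]
T4·…·T1 = [-3/5 -4/5 1/5; -4/5 3/5 8/5; 0 0 1]
det M = -1; M⁻¹ = [-3/5 -4/5 7/5; -4/5 3/5 -4/5; 0 0 1]
M⁻¹ · (49/20, 21/10)ᵀ = (-7/4, -3/2)ᵀ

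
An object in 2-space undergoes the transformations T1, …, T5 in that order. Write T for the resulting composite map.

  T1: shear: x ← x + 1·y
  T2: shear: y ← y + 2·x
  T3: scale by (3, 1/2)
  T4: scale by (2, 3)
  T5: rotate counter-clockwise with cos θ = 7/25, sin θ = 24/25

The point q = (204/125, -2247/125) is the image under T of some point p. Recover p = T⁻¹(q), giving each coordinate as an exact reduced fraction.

T1 = [1 1 0; 0 1 0; 0 0 1]
T2·T1 = [1 1 0; 2 3 0; 0 0 1]
T3·…·T1 = [3 3 0; 1 3/2 0; 0 0 1]
T4·…·T1 = [6 6 0; 3 9/2 0; 0 0 1]
T5·…·T1 = [-6/5 -66/25 0; 33/5 351/50 0; 0 0 1]
det M = 9; M⁻¹ = [39/50 22/75 0; -11/15 -2/15 0; 0 0 1]
M⁻¹ · (204/125, -2247/125)ᵀ = (-4, 6/5)ᵀ

p = (-4, 6/5)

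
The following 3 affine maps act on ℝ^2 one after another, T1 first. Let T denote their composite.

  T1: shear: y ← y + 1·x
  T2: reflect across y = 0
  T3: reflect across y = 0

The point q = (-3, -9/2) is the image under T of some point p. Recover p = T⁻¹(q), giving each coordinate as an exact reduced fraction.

T1 = [1 0 0; 1 1 0; 0 0 1]
T2·T1 = [1 0 0; -1 -1 0; 0 0 1]
T3·…·T1 = [1 0 0; 1 1 0; 0 0 1]
det M = 1; M⁻¹ = [1 0 0; -1 1 0; 0 0 1]
M⁻¹ · (-3, -9/2)ᵀ = (-3, -3/2)ᵀ

p = (-3, -3/2)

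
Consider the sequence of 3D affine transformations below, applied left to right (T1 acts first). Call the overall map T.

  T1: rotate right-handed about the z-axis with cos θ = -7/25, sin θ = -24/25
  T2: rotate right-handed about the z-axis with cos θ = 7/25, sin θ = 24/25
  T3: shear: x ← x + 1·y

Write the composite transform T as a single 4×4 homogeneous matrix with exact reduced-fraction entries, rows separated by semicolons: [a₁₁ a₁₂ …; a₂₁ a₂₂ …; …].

T = [191/625 863/625 0 0; -336/625 527/625 0 0; 0 0 1 0; 0 0 0 1]

T1 = [-7/25 24/25 0 0; -24/25 -7/25 0 0; 0 0 1 0; 0 0 0 1]
T2·T1 = [527/625 336/625 0 0; -336/625 527/625 0 0; 0 0 1 0; 0 0 0 1]
T3·…·T1 = [191/625 863/625 0 0; -336/625 527/625 0 0; 0 0 1 0; 0 0 0 1]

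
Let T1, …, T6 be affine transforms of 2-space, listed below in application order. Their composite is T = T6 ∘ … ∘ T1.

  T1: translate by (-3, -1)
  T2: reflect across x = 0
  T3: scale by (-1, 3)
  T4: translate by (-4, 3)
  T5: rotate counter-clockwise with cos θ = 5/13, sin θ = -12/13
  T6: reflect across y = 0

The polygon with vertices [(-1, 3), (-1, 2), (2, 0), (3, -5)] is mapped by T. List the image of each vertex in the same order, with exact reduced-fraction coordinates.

image vertices: (68/13, -141/13), (32/13, -126/13), (-25/13, -60/13), (-200/13, 27/13)

T1 translate by (-3, -1): (-1, 3) → (-4, 2); (-1, 2) → (-4, 1); (2, 0) → (-1, -1); (3, -5) → (0, -6)
T2 reflect across x = 0: (-4, 2) → (4, 2); (-4, 1) → (4, 1); (-1, -1) → (1, -1); (0, -6) → (0, -6)
T3 scale by (-1, 3): (4, 2) → (-4, 6); (4, 1) → (-4, 3); (1, -1) → (-1, -3); (0, -6) → (0, -18)
T4 translate by (-4, 3): (-4, 6) → (-8, 9); (-4, 3) → (-8, 6); (-1, -3) → (-5, 0); (0, -18) → (-4, -15)
T5 rotate counter-clockwise with cos θ = 5/13, sin θ = -12/13: (-8, 9) → (68/13, 141/13); (-8, 6) → (32/13, 126/13); (-5, 0) → (-25/13, 60/13); (-4, -15) → (-200/13, -27/13)
T6 reflect across y = 0: (68/13, 141/13) → (68/13, -141/13); (32/13, 126/13) → (32/13, -126/13); (-25/13, 60/13) → (-25/13, -60/13); (-200/13, -27/13) → (-200/13, 27/13)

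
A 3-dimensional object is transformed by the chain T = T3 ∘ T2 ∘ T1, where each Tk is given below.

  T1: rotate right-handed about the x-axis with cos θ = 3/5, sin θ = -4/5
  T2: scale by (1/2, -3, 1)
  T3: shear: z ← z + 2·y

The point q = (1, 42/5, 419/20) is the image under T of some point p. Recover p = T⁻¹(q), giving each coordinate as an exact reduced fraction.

p = (2, -5, 1/4)

T1 = [1 0 0 0; 0 3/5 4/5 0; 0 -4/5 3/5 0; 0 0 0 1]
T2·T1 = [1/2 0 0 0; 0 -9/5 -12/5 0; 0 -4/5 3/5 0; 0 0 0 1]
T3·…·T1 = [1/2 0 0 0; 0 -9/5 -12/5 0; 0 -22/5 -21/5 0; 0 0 0 1]
det M = -3/2; M⁻¹ = [2 0 0 0; 0 7/5 -4/5 0; 0 -22/15 3/5 0; 0 0 0 1]
M⁻¹ · (1, 42/5, 419/20)ᵀ = (2, -5, 1/4)ᵀ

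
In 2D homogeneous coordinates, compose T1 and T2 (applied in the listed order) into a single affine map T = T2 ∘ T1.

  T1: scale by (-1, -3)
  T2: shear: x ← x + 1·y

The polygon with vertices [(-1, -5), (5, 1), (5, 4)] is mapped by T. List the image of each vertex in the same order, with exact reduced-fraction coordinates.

image vertices: (16, 15), (-8, -3), (-17, -12)

T1 scale by (-1, -3): (-1, -5) → (1, 15); (5, 1) → (-5, -3); (5, 4) → (-5, -12)
T2 shear: x ← x + 1·y: (1, 15) → (16, 15); (-5, -3) → (-8, -3); (-5, -12) → (-17, -12)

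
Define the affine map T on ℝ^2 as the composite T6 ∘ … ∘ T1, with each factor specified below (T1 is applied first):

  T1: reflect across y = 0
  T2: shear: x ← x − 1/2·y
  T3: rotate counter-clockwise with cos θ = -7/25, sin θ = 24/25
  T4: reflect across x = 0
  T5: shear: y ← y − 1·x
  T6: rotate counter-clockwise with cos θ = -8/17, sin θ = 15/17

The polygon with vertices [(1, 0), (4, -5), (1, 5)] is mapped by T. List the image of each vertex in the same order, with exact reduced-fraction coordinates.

T1 reflect across y = 0: (1, 0) → (1, 0); (4, -5) → (4, 5); (1, 5) → (1, -5)
T2 shear: x ← x − 1/2·y: (1, 0) → (1, 0); (4, 5) → (3/2, 5); (1, -5) → (7/2, -5)
T3 rotate counter-clockwise with cos θ = -7/25, sin θ = 24/25: (1, 0) → (-7/25, 24/25); (3/2, 5) → (-261/50, 1/25); (7/2, -5) → (191/50, 119/25)
T4 reflect across x = 0: (-7/25, 24/25) → (7/25, 24/25); (-261/50, 1/25) → (261/50, 1/25); (191/50, 119/25) → (-191/50, 119/25)
T5 shear: y ← y − 1·x: (7/25, 24/25) → (7/25, 17/25); (261/50, 1/25) → (261/50, -259/50); (-191/50, 119/25) → (-191/50, 429/50)
T6 rotate counter-clockwise with cos θ = -8/17, sin θ = 15/17: (7/25, 17/25) → (-311/425, -31/425); (261/50, -259/50) → (1797/850, 5987/850); (-191/50, 429/50) → (-4907/850, -6297/850)

image vertices: (-311/425, -31/425), (1797/850, 5987/850), (-4907/850, -6297/850)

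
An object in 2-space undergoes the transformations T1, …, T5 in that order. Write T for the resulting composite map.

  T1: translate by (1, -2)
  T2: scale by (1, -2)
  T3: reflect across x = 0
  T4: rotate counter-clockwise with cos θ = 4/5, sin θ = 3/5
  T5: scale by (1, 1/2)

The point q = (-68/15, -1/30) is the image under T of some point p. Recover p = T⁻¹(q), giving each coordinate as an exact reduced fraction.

T1 = [1 0 1; 0 1 -2; 0 0 1]
T2·T1 = [1 0 1; 0 -2 4; 0 0 1]
T3·…·T1 = [-1 0 -1; 0 -2 4; 0 0 1]
T4·…·T1 = [-4/5 6/5 -16/5; -3/5 -8/5 13/5; 0 0 1]
T5·…·T1 = [-4/5 6/5 -16/5; -3/10 -4/5 13/10; 0 0 1]
det M = 1; M⁻¹ = [-4/5 -6/5 -1; 3/10 -4/5 2; 0 0 1]
M⁻¹ · (-68/15, -1/30)ᵀ = (8/3, 2/3)ᵀ

p = (8/3, 2/3)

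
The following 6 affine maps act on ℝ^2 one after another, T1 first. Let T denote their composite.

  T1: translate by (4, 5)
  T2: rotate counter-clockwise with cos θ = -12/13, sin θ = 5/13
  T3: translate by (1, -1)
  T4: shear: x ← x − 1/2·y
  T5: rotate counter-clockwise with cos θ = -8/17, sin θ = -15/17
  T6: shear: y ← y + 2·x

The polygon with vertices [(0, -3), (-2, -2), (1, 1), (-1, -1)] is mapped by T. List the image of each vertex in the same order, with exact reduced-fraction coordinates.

T1 translate by (4, 5): (0, -3) → (4, 2); (-2, -2) → (2, 3); (1, 1) → (5, 6); (-1, -1) → (3, 4)
T2 rotate counter-clockwise with cos θ = -12/13, sin θ = 5/13: (4, 2) → (-58/13, -4/13); (2, 3) → (-3, -2); (5, 6) → (-90/13, -47/13); (3, 4) → (-56/13, -33/13)
T3 translate by (1, -1): (-58/13, -4/13) → (-45/13, -17/13); (-3, -2) → (-2, -3); (-90/13, -47/13) → (-77/13, -60/13); (-56/13, -33/13) → (-43/13, -46/13)
T4 shear: x ← x − 1/2·y: (-45/13, -17/13) → (-73/26, -17/13); (-2, -3) → (-1/2, -3); (-77/13, -60/13) → (-47/13, -60/13); (-43/13, -46/13) → (-20/13, -46/13)
T5 rotate counter-clockwise with cos θ = -8/17, sin θ = -15/17: (-73/26, -17/13) → (37/221, 1367/442); (-1/2, -3) → (-41/17, 63/34); (-47/13, -60/13) → (-524/221, 1185/221); (-20/13, -46/13) → (-530/221, 668/221)
T6 shear: y ← y + 2·x: (37/221, 1367/442) → (37/221, 1515/442); (-41/17, 63/34) → (-41/17, -101/34); (-524/221, 1185/221) → (-524/221, 137/221); (-530/221, 668/221) → (-530/221, -392/221)

image vertices: (37/221, 1515/442), (-41/17, -101/34), (-524/221, 137/221), (-530/221, -392/221)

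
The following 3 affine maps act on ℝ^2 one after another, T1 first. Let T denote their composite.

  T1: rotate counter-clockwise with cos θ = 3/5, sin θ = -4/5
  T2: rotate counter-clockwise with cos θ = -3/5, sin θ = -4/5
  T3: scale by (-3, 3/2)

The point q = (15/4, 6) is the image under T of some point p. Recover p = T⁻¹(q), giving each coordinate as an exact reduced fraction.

T1 = [3/5 4/5 0; -4/5 3/5 0; 0 0 1]
T2·T1 = [-1 0 0; 0 -1 0; 0 0 1]
T3·…·T1 = [3 0 0; 0 -3/2 0; 0 0 1]
det M = -9/2; M⁻¹ = [1/3 0 0; 0 -2/3 0; 0 0 1]
M⁻¹ · (15/4, 6)ᵀ = (5/4, -4)ᵀ

p = (5/4, -4)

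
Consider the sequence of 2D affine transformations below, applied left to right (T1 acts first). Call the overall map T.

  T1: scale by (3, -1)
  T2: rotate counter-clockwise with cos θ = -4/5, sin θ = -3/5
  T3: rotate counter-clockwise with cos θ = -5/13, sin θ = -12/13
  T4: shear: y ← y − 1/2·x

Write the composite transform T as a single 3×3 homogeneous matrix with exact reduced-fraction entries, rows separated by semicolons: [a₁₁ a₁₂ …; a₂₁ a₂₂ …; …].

T1 = [3 0 0; 0 -1 0; 0 0 1]
T2·T1 = [-12/5 -3/5 0; -9/5 4/5 0; 0 0 1]
T3·…·T1 = [-48/65 63/65 0; 189/65 16/65 0; 0 0 1]
T4·…·T1 = [-48/65 63/65 0; 213/65 -31/130 0; 0 0 1]

T = [-48/65 63/65 0; 213/65 -31/130 0; 0 0 1]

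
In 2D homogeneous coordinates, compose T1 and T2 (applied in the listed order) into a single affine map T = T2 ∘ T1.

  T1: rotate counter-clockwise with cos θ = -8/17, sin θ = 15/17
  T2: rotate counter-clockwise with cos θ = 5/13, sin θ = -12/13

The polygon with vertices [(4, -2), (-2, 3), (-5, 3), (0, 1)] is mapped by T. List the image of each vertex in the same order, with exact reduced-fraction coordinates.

T1 rotate counter-clockwise with cos θ = -8/17, sin θ = 15/17: (4, -2) → (-2/17, 76/17); (-2, 3) → (-29/17, -54/17); (-5, 3) → (-5/17, -99/17); (0, 1) → (-15/17, -8/17)
T2 rotate counter-clockwise with cos θ = 5/13, sin θ = -12/13: (-2/17, 76/17) → (902/221, 404/221); (-29/17, -54/17) → (-61/17, 6/17); (-5/17, -99/17) → (-1213/221, -435/221); (-15/17, -8/17) → (-171/221, 140/221)

image vertices: (902/221, 404/221), (-61/17, 6/17), (-1213/221, -435/221), (-171/221, 140/221)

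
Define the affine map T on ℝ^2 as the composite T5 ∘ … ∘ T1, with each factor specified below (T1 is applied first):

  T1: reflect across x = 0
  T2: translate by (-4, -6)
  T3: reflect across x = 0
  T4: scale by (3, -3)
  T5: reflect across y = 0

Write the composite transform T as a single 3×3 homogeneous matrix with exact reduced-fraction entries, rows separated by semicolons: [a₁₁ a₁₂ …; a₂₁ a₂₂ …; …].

T = [3 0 12; 0 3 -18; 0 0 1]

T1 = [-1 0 0; 0 1 0; 0 0 1]
T2·T1 = [-1 0 -4; 0 1 -6; 0 0 1]
T3·…·T1 = [1 0 4; 0 1 -6; 0 0 1]
T4·…·T1 = [3 0 12; 0 -3 18; 0 0 1]
T5·…·T1 = [3 0 12; 0 3 -18; 0 0 1]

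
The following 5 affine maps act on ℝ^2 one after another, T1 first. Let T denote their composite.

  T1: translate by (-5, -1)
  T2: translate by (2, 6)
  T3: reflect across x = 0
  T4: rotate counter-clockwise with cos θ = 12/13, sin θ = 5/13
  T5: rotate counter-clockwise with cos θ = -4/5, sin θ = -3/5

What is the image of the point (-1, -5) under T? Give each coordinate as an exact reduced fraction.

T1 translate by (-5, -1): (-1, -5) → (-6, -6)
T2 translate by (2, 6): (-6, -6) → (-4, 0)
T3 reflect across x = 0: (-4, 0) → (4, 0)
T4 rotate counter-clockwise with cos θ = 12/13, sin θ = 5/13: (4, 0) → (48/13, 20/13)
T5 rotate counter-clockwise with cos θ = -4/5, sin θ = -3/5: (48/13, 20/13) → (-132/65, -224/65)

T(p) = (-132/65, -224/65)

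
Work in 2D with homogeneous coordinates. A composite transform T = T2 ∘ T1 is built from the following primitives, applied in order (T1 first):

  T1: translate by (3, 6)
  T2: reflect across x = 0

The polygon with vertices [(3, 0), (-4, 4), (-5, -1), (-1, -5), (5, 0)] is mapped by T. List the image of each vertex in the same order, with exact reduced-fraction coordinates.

image vertices: (-6, 6), (1, 10), (2, 5), (-2, 1), (-8, 6)

T1 translate by (3, 6): (3, 0) → (6, 6); (-4, 4) → (-1, 10); (-5, -1) → (-2, 5); (-1, -5) → (2, 1); (5, 0) → (8, 6)
T2 reflect across x = 0: (6, 6) → (-6, 6); (-1, 10) → (1, 10); (-2, 5) → (2, 5); (2, 1) → (-2, 1); (8, 6) → (-8, 6)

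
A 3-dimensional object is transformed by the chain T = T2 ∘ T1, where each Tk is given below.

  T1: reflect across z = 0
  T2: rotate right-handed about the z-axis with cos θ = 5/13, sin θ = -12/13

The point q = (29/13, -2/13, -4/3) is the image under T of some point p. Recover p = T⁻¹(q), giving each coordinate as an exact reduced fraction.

p = (1, 2, 4/3)

T1 = [1 0 0 0; 0 1 0 0; 0 0 -1 0; 0 0 0 1]
T2·T1 = [5/13 12/13 0 0; -12/13 5/13 0 0; 0 0 -1 0; 0 0 0 1]
det M = -1; M⁻¹ = [5/13 -12/13 0 0; 12/13 5/13 0 0; 0 0 -1 0; 0 0 0 1]
M⁻¹ · (29/13, -2/13, -4/3)ᵀ = (1, 2, 4/3)ᵀ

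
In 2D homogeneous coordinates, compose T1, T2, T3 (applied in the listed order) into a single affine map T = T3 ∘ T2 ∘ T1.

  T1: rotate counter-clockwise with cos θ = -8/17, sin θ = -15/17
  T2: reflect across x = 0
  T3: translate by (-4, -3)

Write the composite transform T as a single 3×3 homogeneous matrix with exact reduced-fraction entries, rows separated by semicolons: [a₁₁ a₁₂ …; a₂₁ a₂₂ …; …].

T = [8/17 -15/17 -4; -15/17 -8/17 -3; 0 0 1]

T1 = [-8/17 15/17 0; -15/17 -8/17 0; 0 0 1]
T2·T1 = [8/17 -15/17 0; -15/17 -8/17 0; 0 0 1]
T3·…·T1 = [8/17 -15/17 -4; -15/17 -8/17 -3; 0 0 1]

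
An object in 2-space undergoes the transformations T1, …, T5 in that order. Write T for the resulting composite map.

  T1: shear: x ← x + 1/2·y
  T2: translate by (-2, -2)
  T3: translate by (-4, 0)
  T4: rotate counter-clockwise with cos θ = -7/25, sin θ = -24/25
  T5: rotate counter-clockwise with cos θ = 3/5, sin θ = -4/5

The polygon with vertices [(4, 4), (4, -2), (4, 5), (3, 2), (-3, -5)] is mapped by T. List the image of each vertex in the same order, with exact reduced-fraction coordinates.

image vertices: (88/125, -234/125), (7/5, 24/5), (147/250, -373/125), (234/125, 88/125), (83/10, 53/5)

T1 shear: x ← x + 1/2·y: (4, 4) → (6, 4); (4, -2) → (3, -2); (4, 5) → (13/2, 5); (3, 2) → (4, 2); (-3, -5) → (-11/2, -5)
T2 translate by (-2, -2): (6, 4) → (4, 2); (3, -2) → (1, -4); (13/2, 5) → (9/2, 3); (4, 2) → (2, 0); (-11/2, -5) → (-15/2, -7)
T3 translate by (-4, 0): (4, 2) → (0, 2); (1, -4) → (-3, -4); (9/2, 3) → (1/2, 3); (2, 0) → (-2, 0); (-15/2, -7) → (-23/2, -7)
T4 rotate counter-clockwise with cos θ = -7/25, sin θ = -24/25: (0, 2) → (48/25, -14/25); (-3, -4) → (-3, 4); (1/2, 3) → (137/50, -33/25); (-2, 0) → (14/25, 48/25); (-23/2, -7) → (-7/2, 13)
T5 rotate counter-clockwise with cos θ = 3/5, sin θ = -4/5: (48/25, -14/25) → (88/125, -234/125); (-3, 4) → (7/5, 24/5); (137/50, -33/25) → (147/250, -373/125); (14/25, 48/25) → (234/125, 88/125); (-7/2, 13) → (83/10, 53/5)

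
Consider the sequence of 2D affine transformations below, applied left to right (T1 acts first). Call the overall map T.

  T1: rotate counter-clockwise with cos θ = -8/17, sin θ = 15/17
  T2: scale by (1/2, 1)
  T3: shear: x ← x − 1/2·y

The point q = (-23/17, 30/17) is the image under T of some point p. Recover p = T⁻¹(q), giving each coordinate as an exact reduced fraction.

p = (2, 0)

T1 = [-8/17 -15/17 0; 15/17 -8/17 0; 0 0 1]
T2·T1 = [-4/17 -15/34 0; 15/17 -8/17 0; 0 0 1]
T3·…·T1 = [-23/34 -7/34 0; 15/17 -8/17 0; 0 0 1]
det M = 1/2; M⁻¹ = [-16/17 7/17 0; -30/17 -23/17 0; 0 0 1]
M⁻¹ · (-23/17, 30/17)ᵀ = (2, 0)ᵀ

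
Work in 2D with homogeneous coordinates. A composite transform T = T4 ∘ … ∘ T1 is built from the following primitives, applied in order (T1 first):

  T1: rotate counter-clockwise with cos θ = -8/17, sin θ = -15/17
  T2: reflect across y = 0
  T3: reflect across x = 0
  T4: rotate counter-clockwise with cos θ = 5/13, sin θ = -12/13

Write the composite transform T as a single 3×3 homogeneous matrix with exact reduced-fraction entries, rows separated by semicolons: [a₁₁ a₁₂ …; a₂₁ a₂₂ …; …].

T1 = [-8/17 15/17 0; -15/17 -8/17 0; 0 0 1]
T2·T1 = [-8/17 15/17 0; 15/17 8/17 0; 0 0 1]
T3·…·T1 = [8/17 -15/17 0; 15/17 8/17 0; 0 0 1]
T4·…·T1 = [220/221 21/221 0; -21/221 220/221 0; 0 0 1]

T = [220/221 21/221 0; -21/221 220/221 0; 0 0 1]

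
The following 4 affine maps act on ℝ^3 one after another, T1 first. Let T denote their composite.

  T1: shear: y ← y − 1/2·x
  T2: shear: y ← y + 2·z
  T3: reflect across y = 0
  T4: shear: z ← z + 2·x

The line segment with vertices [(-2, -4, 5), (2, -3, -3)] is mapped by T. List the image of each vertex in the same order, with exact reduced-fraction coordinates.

T1 shear: y ← y − 1/2·x: (-2, -4, 5) → (-2, -3, 5); (2, -3, -3) → (2, -4, -3)
T2 shear: y ← y + 2·z: (-2, -3, 5) → (-2, 7, 5); (2, -4, -3) → (2, -10, -3)
T3 reflect across y = 0: (-2, 7, 5) → (-2, -7, 5); (2, -10, -3) → (2, 10, -3)
T4 shear: z ← z + 2·x: (-2, -7, 5) → (-2, -7, 1); (2, 10, -3) → (2, 10, 1)

image vertices: (-2, -7, 1), (2, 10, 1)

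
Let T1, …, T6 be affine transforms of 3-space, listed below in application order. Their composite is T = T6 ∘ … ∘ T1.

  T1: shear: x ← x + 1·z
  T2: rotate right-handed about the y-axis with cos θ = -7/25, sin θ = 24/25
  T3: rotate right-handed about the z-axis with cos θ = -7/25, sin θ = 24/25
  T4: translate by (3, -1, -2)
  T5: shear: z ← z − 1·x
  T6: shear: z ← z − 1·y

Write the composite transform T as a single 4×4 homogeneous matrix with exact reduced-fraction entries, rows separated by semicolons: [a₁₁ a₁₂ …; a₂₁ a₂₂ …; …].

T1 = [1 0 1 0; 0 1 0 0; 0 0 1 0; 0 0 0 1]
T2·T1 = [-7/25 0 17/25 0; 0 1 0 0; -24/25 0 -31/25 0; 0 0 0 1]
T3·…·T1 = [49/625 -24/25 -119/625 0; -168/625 -7/25 408/625 0; -24/25 0 -31/25 0; 0 0 0 1]
T4·…·T1 = [49/625 -24/25 -119/625 3; -168/625 -7/25 408/625 -1; -24/25 0 -31/25 -2; 0 0 0 1]
T5·…·T1 = [49/625 -24/25 -119/625 3; -168/625 -7/25 408/625 -1; -649/625 24/25 -656/625 -5; 0 0 0 1]
T6·…·T1 = [49/625 -24/25 -119/625 3; -168/625 -7/25 408/625 -1; -481/625 31/25 -1064/625 -4; 0 0 0 1]

T = [49/625 -24/25 -119/625 3; -168/625 -7/25 408/625 -1; -481/625 31/25 -1064/625 -4; 0 0 0 1]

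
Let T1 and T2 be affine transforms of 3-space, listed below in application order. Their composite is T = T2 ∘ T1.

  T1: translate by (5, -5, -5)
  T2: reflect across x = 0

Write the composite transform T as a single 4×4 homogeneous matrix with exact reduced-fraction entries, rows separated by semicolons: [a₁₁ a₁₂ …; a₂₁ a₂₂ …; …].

T1 = [1 0 0 5; 0 1 0 -5; 0 0 1 -5; 0 0 0 1]
T2·T1 = [-1 0 0 -5; 0 1 0 -5; 0 0 1 -5; 0 0 0 1]

T = [-1 0 0 -5; 0 1 0 -5; 0 0 1 -5; 0 0 0 1]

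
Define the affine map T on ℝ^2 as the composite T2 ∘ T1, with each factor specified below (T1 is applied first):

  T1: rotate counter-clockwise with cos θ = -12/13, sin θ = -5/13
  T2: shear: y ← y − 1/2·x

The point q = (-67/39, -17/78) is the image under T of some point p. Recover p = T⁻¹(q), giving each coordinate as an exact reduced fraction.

T1 = [-12/13 5/13 0; -5/13 -12/13 0; 0 0 1]
T2·T1 = [-12/13 5/13 0; 1/13 -29/26 0; 0 0 1]
det M = 1; M⁻¹ = [-29/26 -5/13 0; -1/13 -12/13 0; 0 0 1]
M⁻¹ · (-67/39, -17/78)ᵀ = (2, 1/3)ᵀ

p = (2, 1/3)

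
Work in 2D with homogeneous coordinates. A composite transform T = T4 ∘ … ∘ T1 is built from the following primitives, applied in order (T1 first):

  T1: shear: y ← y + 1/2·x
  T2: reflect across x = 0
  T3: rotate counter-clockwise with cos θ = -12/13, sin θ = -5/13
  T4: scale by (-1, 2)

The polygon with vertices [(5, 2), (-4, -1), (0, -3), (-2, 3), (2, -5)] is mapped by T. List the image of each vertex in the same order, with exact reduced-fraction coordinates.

T1 shear: y ← y + 1/2·x: (5, 2) → (5, 9/2); (-4, -1) → (-4, -3); (0, -3) → (0, -3); (-2, 3) → (-2, 2); (2, -5) → (2, -4)
T2 reflect across x = 0: (5, 9/2) → (-5, 9/2); (-4, -3) → (4, -3); (0, -3) → (0, -3); (-2, 2) → (2, 2); (2, -4) → (-2, -4)
T3 rotate counter-clockwise with cos θ = -12/13, sin θ = -5/13: (-5, 9/2) → (165/26, -29/13); (4, -3) → (-63/13, 16/13); (0, -3) → (-15/13, 36/13); (2, 2) → (-14/13, -34/13); (-2, -4) → (4/13, 58/13)
T4 scale by (-1, 2): (165/26, -29/13) → (-165/26, -58/13); (-63/13, 16/13) → (63/13, 32/13); (-15/13, 36/13) → (15/13, 72/13); (-14/13, -34/13) → (14/13, -68/13); (4/13, 58/13) → (-4/13, 116/13)

image vertices: (-165/26, -58/13), (63/13, 32/13), (15/13, 72/13), (14/13, -68/13), (-4/13, 116/13)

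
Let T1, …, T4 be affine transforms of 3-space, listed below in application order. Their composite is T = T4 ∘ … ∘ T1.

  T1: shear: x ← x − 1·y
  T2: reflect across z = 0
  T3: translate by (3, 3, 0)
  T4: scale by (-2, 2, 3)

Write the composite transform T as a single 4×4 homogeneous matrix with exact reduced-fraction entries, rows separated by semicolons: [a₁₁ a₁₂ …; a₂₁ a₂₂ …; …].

T = [-2 2 0 -6; 0 2 0 6; 0 0 -3 0; 0 0 0 1]

T1 = [1 -1 0 0; 0 1 0 0; 0 0 1 0; 0 0 0 1]
T2·T1 = [1 -1 0 0; 0 1 0 0; 0 0 -1 0; 0 0 0 1]
T3·…·T1 = [1 -1 0 3; 0 1 0 3; 0 0 -1 0; 0 0 0 1]
T4·…·T1 = [-2 2 0 -6; 0 2 0 6; 0 0 -3 0; 0 0 0 1]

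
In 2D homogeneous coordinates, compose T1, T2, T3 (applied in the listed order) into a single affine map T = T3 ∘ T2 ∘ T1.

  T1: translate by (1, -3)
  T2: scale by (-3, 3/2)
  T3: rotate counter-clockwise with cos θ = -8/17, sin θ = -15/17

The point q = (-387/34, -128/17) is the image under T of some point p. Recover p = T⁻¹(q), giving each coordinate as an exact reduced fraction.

p = (-5, -4/3)

T1 = [1 0 1; 0 1 -3; 0 0 1]
T2·T1 = [-3 0 -3; 0 3/2 -9/2; 0 0 1]
T3·…·T1 = [24/17 45/34 -87/34; 45/17 -12/17 81/17; 0 0 1]
det M = -9/2; M⁻¹ = [8/51 5/17 -1; 10/17 -16/51 3; 0 0 1]
M⁻¹ · (-387/34, -128/17)ᵀ = (-5, -4/3)ᵀ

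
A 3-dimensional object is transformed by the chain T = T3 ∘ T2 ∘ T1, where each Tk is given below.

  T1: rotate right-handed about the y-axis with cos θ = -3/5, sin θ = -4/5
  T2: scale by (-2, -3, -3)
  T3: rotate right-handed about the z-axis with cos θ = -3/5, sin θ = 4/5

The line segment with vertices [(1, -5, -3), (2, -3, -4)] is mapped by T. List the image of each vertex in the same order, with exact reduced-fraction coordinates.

T1 rotate right-handed about the y-axis with cos θ = -3/5, sin θ = -4/5: (1, -5, -3) → (9/5, -5, 13/5); (2, -3, -4) → (2, -3, 4)
T2 scale by (-2, -3, -3): (9/5, -5, 13/5) → (-18/5, 15, -39/5); (2, -3, 4) → (-4, 9, -12)
T3 rotate right-handed about the z-axis with cos θ = -3/5, sin θ = 4/5: (-18/5, 15, -39/5) → (-246/25, -297/25, -39/5); (-4, 9, -12) → (-24/5, -43/5, -12)

image vertices: (-246/25, -297/25, -39/5), (-24/5, -43/5, -12)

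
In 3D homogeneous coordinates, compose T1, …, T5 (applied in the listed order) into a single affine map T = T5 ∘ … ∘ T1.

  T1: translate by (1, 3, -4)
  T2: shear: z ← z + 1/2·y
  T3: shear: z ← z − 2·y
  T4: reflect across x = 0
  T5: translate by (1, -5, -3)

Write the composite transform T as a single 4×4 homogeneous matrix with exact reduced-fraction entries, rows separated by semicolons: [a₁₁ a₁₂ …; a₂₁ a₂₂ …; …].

T = [-1 0 0 0; 0 1 0 -2; 0 -3/2 1 -23/2; 0 0 0 1]

T1 = [1 0 0 1; 0 1 0 3; 0 0 1 -4; 0 0 0 1]
T2·T1 = [1 0 0 1; 0 1 0 3; 0 1/2 1 -5/2; 0 0 0 1]
T3·…·T1 = [1 0 0 1; 0 1 0 3; 0 -3/2 1 -17/2; 0 0 0 1]
T4·…·T1 = [-1 0 0 -1; 0 1 0 3; 0 -3/2 1 -17/2; 0 0 0 1]
T5·…·T1 = [-1 0 0 0; 0 1 0 -2; 0 -3/2 1 -23/2; 0 0 0 1]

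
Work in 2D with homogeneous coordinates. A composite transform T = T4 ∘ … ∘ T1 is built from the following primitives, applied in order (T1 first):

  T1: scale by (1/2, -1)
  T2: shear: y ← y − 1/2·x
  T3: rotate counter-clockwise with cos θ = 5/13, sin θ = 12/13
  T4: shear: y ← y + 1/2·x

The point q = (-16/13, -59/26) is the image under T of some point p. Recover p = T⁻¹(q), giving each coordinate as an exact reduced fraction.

p = (-4, 1/2)

T1 = [1/2 0 0; 0 -1 0; 0 0 1]
T2·T1 = [1/2 0 0; -1/4 -1 0; 0 0 1]
T3·…·T1 = [11/26 12/13 0; 19/52 -5/13 0; 0 0 1]
T4·…·T1 = [11/26 12/13 0; 15/26 1/13 0; 0 0 1]
det M = -1/2; M⁻¹ = [-2/13 24/13 0; 15/13 -11/13 0; 0 0 1]
M⁻¹ · (-16/13, -59/26)ᵀ = (-4, 1/2)ᵀ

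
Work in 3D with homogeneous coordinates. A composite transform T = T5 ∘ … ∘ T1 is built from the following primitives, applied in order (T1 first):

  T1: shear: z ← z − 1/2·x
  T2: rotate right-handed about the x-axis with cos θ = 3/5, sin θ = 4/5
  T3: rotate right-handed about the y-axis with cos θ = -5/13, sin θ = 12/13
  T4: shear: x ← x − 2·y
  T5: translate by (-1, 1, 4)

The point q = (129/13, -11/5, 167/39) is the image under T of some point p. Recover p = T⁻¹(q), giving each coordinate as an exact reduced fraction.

T1 = [1 0 0 0; 0 1 0 0; -1/2 0 1 0; 0 0 0 1]
T2·T1 = [1 0 0 0; 2/5 3/5 -4/5 0; -3/10 4/5 3/5 0; 0 0 0 1]
T3·…·T1 = [-43/65 48/65 36/65 0; 2/5 3/5 -4/5 0; -21/26 -4/13 -3/13 0; 0 0 0 1]
T4·…·T1 = [-19/13 -6/13 28/13 0; 2/5 3/5 -4/5 0; -21/26 -4/13 -3/13 0; 0 0 0 1]
T5·…·T1 = [-19/13 -6/13 28/13 -1; 2/5 3/5 -4/5 1; -21/26 -4/13 -3/13 4; 0 0 0 1]
det M = 1; M⁻¹ = [-5/13 -10/13 -12/13 53/13; 48/65 27/13 -4/13 -7/65; 47/130 -1/13 -9/13 417/130; 0 0 0 1]
M⁻¹ · (129/13, -11/5, 167/39)ᵀ = (-2, 4/3, 4)ᵀ

p = (-2, 4/3, 4)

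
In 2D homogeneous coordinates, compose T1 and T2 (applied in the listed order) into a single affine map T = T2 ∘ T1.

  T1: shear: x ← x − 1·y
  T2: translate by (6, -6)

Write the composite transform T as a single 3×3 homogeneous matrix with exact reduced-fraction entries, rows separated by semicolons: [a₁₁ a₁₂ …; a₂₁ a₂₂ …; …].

T = [1 -1 6; 0 1 -6; 0 0 1]

T1 = [1 -1 0; 0 1 0; 0 0 1]
T2·T1 = [1 -1 6; 0 1 -6; 0 0 1]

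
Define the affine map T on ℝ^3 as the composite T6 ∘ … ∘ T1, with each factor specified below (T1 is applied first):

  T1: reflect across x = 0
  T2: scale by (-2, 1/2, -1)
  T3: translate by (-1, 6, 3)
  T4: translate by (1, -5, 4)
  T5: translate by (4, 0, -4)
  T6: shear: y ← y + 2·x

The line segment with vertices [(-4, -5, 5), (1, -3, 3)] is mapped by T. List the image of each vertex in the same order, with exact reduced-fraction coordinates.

T1 reflect across x = 0: (-4, -5, 5) → (4, -5, 5); (1, -3, 3) → (-1, -3, 3)
T2 scale by (-2, 1/2, -1): (4, -5, 5) → (-8, -5/2, -5); (-1, -3, 3) → (2, -3/2, -3)
T3 translate by (-1, 6, 3): (-8, -5/2, -5) → (-9, 7/2, -2); (2, -3/2, -3) → (1, 9/2, 0)
T4 translate by (1, -5, 4): (-9, 7/2, -2) → (-8, -3/2, 2); (1, 9/2, 0) → (2, -1/2, 4)
T5 translate by (4, 0, -4): (-8, -3/2, 2) → (-4, -3/2, -2); (2, -1/2, 4) → (6, -1/2, 0)
T6 shear: y ← y + 2·x: (-4, -3/2, -2) → (-4, -19/2, -2); (6, -1/2, 0) → (6, 23/2, 0)

image vertices: (-4, -19/2, -2), (6, 23/2, 0)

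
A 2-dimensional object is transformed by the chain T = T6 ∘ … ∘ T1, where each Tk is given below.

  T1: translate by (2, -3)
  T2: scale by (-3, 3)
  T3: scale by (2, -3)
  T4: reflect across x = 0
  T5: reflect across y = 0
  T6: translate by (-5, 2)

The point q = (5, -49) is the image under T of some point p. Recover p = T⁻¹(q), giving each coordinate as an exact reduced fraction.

p = (-1/3, -8/3)

T1 = [1 0 2; 0 1 -3; 0 0 1]
T2·T1 = [-3 0 -6; 0 3 -9; 0 0 1]
T3·…·T1 = [-6 0 -12; 0 -9 27; 0 0 1]
T4·…·T1 = [6 0 12; 0 -9 27; 0 0 1]
T5·…·T1 = [6 0 12; 0 9 -27; 0 0 1]
T6·…·T1 = [6 0 7; 0 9 -25; 0 0 1]
det M = 54; M⁻¹ = [1/6 0 -7/6; 0 1/9 25/9; 0 0 1]
M⁻¹ · (5, -49)ᵀ = (-1/3, -8/3)ᵀ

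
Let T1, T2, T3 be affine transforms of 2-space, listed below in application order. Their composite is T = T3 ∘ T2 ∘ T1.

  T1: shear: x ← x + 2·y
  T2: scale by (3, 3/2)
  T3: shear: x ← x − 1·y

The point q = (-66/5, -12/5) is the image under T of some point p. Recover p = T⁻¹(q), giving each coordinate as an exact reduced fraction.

T1 = [1 2 0; 0 1 0; 0 0 1]
T2·T1 = [3 6 0; 0 3/2 0; 0 0 1]
T3·…·T1 = [3 9/2 0; 0 3/2 0; 0 0 1]
det M = 9/2; M⁻¹ = [1/3 -1 0; 0 2/3 0; 0 0 1]
M⁻¹ · (-66/5, -12/5)ᵀ = (-2, -8/5)ᵀ

p = (-2, -8/5)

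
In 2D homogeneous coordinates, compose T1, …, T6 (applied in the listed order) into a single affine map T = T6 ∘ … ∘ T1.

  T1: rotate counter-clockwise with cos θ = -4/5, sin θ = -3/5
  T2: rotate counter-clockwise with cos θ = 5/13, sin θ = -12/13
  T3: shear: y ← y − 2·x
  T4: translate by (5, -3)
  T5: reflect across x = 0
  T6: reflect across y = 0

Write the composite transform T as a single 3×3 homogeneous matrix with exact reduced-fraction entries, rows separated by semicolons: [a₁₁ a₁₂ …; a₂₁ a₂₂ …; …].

T1 = [-4/5 3/5 0; -3/5 -4/5 0; 0 0 1]
T2·T1 = [-56/65 -33/65 0; 33/65 -56/65 0; 0 0 1]
T3·…·T1 = [-56/65 -33/65 0; 29/13 2/13 0; 0 0 1]
T4·…·T1 = [-56/65 -33/65 5; 29/13 2/13 -3; 0 0 1]
T5·…·T1 = [56/65 33/65 -5; 29/13 2/13 -3; 0 0 1]
T6·…·T1 = [56/65 33/65 -5; -29/13 -2/13 3; 0 0 1]

T = [56/65 33/65 -5; -29/13 -2/13 3; 0 0 1]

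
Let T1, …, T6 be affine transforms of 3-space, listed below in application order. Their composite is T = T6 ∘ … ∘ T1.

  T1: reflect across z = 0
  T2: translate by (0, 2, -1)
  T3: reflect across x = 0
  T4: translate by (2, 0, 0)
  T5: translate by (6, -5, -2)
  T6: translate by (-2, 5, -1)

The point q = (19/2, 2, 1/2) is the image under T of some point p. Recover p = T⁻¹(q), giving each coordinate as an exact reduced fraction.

T1 = [1 0 0 0; 0 1 0 0; 0 0 -1 0; 0 0 0 1]
T2·T1 = [1 0 0 0; 0 1 0 2; 0 0 -1 -1; 0 0 0 1]
T3·…·T1 = [-1 0 0 0; 0 1 0 2; 0 0 -1 -1; 0 0 0 1]
T4·…·T1 = [-1 0 0 2; 0 1 0 2; 0 0 -1 -1; 0 0 0 1]
T5·…·T1 = [-1 0 0 8; 0 1 0 -3; 0 0 -1 -3; 0 0 0 1]
T6·…·T1 = [-1 0 0 6; 0 1 0 2; 0 0 -1 -4; 0 0 0 1]
det M = 1; M⁻¹ = [-1 0 0 6; 0 1 0 -2; 0 0 -1 -4; 0 0 0 1]
M⁻¹ · (19/2, 2, 1/2)ᵀ = (-7/2, 0, -9/2)ᵀ

p = (-7/2, 0, -9/2)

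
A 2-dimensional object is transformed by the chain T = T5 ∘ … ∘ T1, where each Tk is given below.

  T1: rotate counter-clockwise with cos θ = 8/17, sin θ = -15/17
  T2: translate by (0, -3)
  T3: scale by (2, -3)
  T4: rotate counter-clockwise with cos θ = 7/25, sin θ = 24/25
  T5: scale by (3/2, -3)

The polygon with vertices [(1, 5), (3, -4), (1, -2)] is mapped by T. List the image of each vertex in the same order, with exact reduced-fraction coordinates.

T1 rotate counter-clockwise with cos θ = 8/17, sin θ = -15/17: (1, 5) → (83/17, 25/17); (3, -4) → (-36/17, -77/17); (1, -2) → (-22/17, -31/17)
T2 translate by (0, -3): (83/17, 25/17) → (83/17, -26/17); (-36/17, -77/17) → (-36/17, -128/17); (-22/17, -31/17) → (-22/17, -82/17)
T3 scale by (2, -3): (83/17, -26/17) → (166/17, 78/17); (-36/17, -128/17) → (-72/17, 384/17); (-22/17, -82/17) → (-44/17, 246/17)
T4 rotate counter-clockwise with cos θ = 7/25, sin θ = 24/25: (166/17, 78/17) → (-142/85, 906/85); (-72/17, 384/17) → (-1944/85, 192/85); (-44/17, 246/17) → (-6212/425, 666/425)
T5 scale by (3/2, -3): (-142/85, 906/85) → (-213/85, -2718/85); (-1944/85, 192/85) → (-2916/85, -576/85); (-6212/425, 666/425) → (-9318/425, -1998/425)

image vertices: (-213/85, -2718/85), (-2916/85, -576/85), (-9318/425, -1998/425)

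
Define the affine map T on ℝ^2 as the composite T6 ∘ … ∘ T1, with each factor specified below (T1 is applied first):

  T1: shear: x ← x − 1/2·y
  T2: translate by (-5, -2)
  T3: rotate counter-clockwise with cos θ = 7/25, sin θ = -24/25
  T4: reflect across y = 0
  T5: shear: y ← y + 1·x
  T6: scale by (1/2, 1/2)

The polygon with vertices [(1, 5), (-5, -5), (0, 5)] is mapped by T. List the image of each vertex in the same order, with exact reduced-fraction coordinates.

image vertices: (53/100, -301/100), (-441/100, -703/100), (39/100, -363/100)

T1 shear: x ← x − 1/2·y: (1, 5) → (-3/2, 5); (-5, -5) → (-5/2, -5); (0, 5) → (-5/2, 5)
T2 translate by (-5, -2): (-3/2, 5) → (-13/2, 3); (-5/2, -5) → (-15/2, -7); (-5/2, 5) → (-15/2, 3)
T3 rotate counter-clockwise with cos θ = 7/25, sin θ = -24/25: (-13/2, 3) → (53/50, 177/25); (-15/2, -7) → (-441/50, 131/25); (-15/2, 3) → (39/50, 201/25)
T4 reflect across y = 0: (53/50, 177/25) → (53/50, -177/25); (-441/50, 131/25) → (-441/50, -131/25); (39/50, 201/25) → (39/50, -201/25)
T5 shear: y ← y + 1·x: (53/50, -177/25) → (53/50, -301/50); (-441/50, -131/25) → (-441/50, -703/50); (39/50, -201/25) → (39/50, -363/50)
T6 scale by (1/2, 1/2): (53/50, -301/50) → (53/100, -301/100); (-441/50, -703/50) → (-441/100, -703/100); (39/50, -363/50) → (39/100, -363/100)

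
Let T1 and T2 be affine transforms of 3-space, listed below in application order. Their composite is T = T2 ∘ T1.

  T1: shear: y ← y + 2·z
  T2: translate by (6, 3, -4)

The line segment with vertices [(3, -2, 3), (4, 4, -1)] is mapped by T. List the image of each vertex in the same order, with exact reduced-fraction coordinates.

image vertices: (9, 7, -1), (10, 5, -5)

T1 shear: y ← y + 2·z: (3, -2, 3) → (3, 4, 3); (4, 4, -1) → (4, 2, -1)
T2 translate by (6, 3, -4): (3, 4, 3) → (9, 7, -1); (4, 2, -1) → (10, 5, -5)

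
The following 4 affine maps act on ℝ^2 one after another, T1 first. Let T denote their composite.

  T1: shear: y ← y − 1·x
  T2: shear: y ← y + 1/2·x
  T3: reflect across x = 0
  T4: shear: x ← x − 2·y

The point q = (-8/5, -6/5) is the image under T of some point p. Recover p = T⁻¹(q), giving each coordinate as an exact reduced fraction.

T1 = [1 0 0; -1 1 0; 0 0 1]
T2·T1 = [1 0 0; -1/2 1 0; 0 0 1]
T3·…·T1 = [-1 0 0; -1/2 1 0; 0 0 1]
T4·…·T1 = [0 -2 0; -1/2 1 0; 0 0 1]
det M = -1; M⁻¹ = [-1 -2 0; -1/2 0 0; 0 0 1]
M⁻¹ · (-8/5, -6/5)ᵀ = (4, 4/5)ᵀ

p = (4, 4/5)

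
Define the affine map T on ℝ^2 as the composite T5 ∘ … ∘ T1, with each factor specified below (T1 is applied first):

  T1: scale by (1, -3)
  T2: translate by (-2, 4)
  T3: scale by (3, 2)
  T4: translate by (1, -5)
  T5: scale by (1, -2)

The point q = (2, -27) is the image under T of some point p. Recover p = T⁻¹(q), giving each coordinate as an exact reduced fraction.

p = (7/3, -7/4)

T1 = [1 0 0; 0 -3 0; 0 0 1]
T2·T1 = [1 0 -2; 0 -3 4; 0 0 1]
T3·…·T1 = [3 0 -6; 0 -6 8; 0 0 1]
T4·…·T1 = [3 0 -5; 0 -6 3; 0 0 1]
T5·…·T1 = [3 0 -5; 0 12 -6; 0 0 1]
det M = 36; M⁻¹ = [1/3 0 5/3; 0 1/12 1/2; 0 0 1]
M⁻¹ · (2, -27)ᵀ = (7/3, -7/4)ᵀ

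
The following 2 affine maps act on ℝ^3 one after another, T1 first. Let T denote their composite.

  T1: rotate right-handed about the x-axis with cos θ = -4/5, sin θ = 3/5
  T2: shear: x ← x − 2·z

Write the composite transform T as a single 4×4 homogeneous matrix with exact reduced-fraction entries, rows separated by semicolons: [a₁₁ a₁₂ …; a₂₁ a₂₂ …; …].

T = [1 -6/5 8/5 0; 0 -4/5 -3/5 0; 0 3/5 -4/5 0; 0 0 0 1]

T1 = [1 0 0 0; 0 -4/5 -3/5 0; 0 3/5 -4/5 0; 0 0 0 1]
T2·T1 = [1 -6/5 8/5 0; 0 -4/5 -3/5 0; 0 3/5 -4/5 0; 0 0 0 1]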